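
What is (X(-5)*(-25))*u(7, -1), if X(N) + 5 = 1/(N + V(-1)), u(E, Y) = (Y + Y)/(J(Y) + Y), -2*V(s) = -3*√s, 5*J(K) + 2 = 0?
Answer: 141250/763 + 1500*I/763 ≈ 185.12 + 1.9659*I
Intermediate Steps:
J(K) = -⅖ (J(K) = -⅖ + (⅕)*0 = -⅖ + 0 = -⅖)
V(s) = 3*√s/2 (V(s) = -(-3)*√s/2 = 3*√s/2)
u(E, Y) = 2*Y/(-⅖ + Y) (u(E, Y) = (Y + Y)/(-⅖ + Y) = (2*Y)/(-⅖ + Y) = 2*Y/(-⅖ + Y))
X(N) = -5 + 1/(N + 3*I/2) (X(N) = -5 + 1/(N + 3*√(-1)/2) = -5 + 1/(N + 3*I/2))
(X(-5)*(-25))*u(7, -1) = (((2 - 15*I - 10*(-5))/(2*(-5) + 3*I))*(-25))*(10*(-1)/(-2 + 5*(-1))) = (((2 - 15*I + 50)/(-10 + 3*I))*(-25))*(10*(-1)/(-2 - 5)) = ((((-10 - 3*I)/109)*(52 - 15*I))*(-25))*(10*(-1)/(-7)) = (((-10 - 3*I)*(52 - 15*I)/109)*(-25))*(10*(-1)*(-⅐)) = -25*(-10 - 3*I)*(52 - 15*I)/109*(10/7) = -250*(-10 - 3*I)*(52 - 15*I)/763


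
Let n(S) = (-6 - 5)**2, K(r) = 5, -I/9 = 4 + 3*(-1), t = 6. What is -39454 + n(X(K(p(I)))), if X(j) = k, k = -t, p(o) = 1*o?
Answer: -39333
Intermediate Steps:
I = -9 (I = -9*(4 + 3*(-1)) = -9*(4 - 3) = -9*1 = -9)
p(o) = o
k = -6 (k = -1*6 = -6)
X(j) = -6
n(S) = 121 (n(S) = (-11)**2 = 121)
-39454 + n(X(K(p(I)))) = -39454 + 121 = -39333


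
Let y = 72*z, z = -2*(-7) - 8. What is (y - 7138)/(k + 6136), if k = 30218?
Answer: -3353/18177 ≈ -0.18446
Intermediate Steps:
z = 6 (z = 14 - 8 = 6)
y = 432 (y = 72*6 = 432)
(y - 7138)/(k + 6136) = (432 - 7138)/(30218 + 6136) = -6706/36354 = -6706*1/36354 = -3353/18177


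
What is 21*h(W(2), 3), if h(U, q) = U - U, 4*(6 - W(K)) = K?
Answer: 0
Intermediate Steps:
W(K) = 6 - K/4
h(U, q) = 0
21*h(W(2), 3) = 21*0 = 0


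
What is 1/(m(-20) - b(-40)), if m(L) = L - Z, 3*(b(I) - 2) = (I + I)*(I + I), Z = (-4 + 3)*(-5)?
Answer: -3/6481 ≈ -0.00046289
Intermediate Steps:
Z = 5 (Z = -1*(-5) = 5)
b(I) = 2 + 4*I**2/3 (b(I) = 2 + ((I + I)*(I + I))/3 = 2 + ((2*I)*(2*I))/3 = 2 + (4*I**2)/3 = 2 + 4*I**2/3)
m(L) = -5 + L (m(L) = L - 1*5 = L - 5 = -5 + L)
1/(m(-20) - b(-40)) = 1/((-5 - 20) - (2 + (4/3)*(-40)**2)) = 1/(-25 - (2 + (4/3)*1600)) = 1/(-25 - (2 + 6400/3)) = 1/(-25 - 1*6406/3) = 1/(-25 - 6406/3) = 1/(-6481/3) = -3/6481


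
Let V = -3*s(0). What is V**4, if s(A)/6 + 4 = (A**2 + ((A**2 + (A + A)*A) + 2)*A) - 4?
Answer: 429981696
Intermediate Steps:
s(A) = -48 + 6*A**2 + 6*A*(2 + 3*A**2) (s(A) = -24 + 6*((A**2 + ((A**2 + (A + A)*A) + 2)*A) - 4) = -24 + 6*((A**2 + ((A**2 + (2*A)*A) + 2)*A) - 4) = -24 + 6*((A**2 + ((A**2 + 2*A**2) + 2)*A) - 4) = -24 + 6*((A**2 + (3*A**2 + 2)*A) - 4) = -24 + 6*((A**2 + (2 + 3*A**2)*A) - 4) = -24 + 6*((A**2 + A*(2 + 3*A**2)) - 4) = -24 + 6*(-4 + A**2 + A*(2 + 3*A**2)) = -24 + (-24 + 6*A**2 + 6*A*(2 + 3*A**2)) = -48 + 6*A**2 + 6*A*(2 + 3*A**2))
V = 144 (V = -3*(-48 + 6*0**2 + 12*0 + 18*0**3) = -3*(-48 + 6*0 + 0 + 18*0) = -3*(-48 + 0 + 0 + 0) = -3*(-48) = 144)
V**4 = 144**4 = 429981696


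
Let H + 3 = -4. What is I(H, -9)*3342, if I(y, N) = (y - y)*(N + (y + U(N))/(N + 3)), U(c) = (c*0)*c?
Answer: 0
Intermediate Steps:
H = -7 (H = -3 - 4 = -7)
U(c) = 0 (U(c) = 0*c = 0)
I(y, N) = 0 (I(y, N) = (y - y)*(N + (y + 0)/(N + 3)) = 0*(N + y/(3 + N)) = 0)
I(H, -9)*3342 = 0*3342 = 0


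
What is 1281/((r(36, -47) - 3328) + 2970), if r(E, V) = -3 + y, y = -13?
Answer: -1281/374 ≈ -3.4251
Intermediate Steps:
r(E, V) = -16 (r(E, V) = -3 - 13 = -16)
1281/((r(36, -47) - 3328) + 2970) = 1281/((-16 - 3328) + 2970) = 1281/(-3344 + 2970) = 1281/(-374) = 1281*(-1/374) = -1281/374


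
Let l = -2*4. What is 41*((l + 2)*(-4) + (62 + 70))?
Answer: 6396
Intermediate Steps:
l = -8
41*((l + 2)*(-4) + (62 + 70)) = 41*((-8 + 2)*(-4) + (62 + 70)) = 41*(-6*(-4) + 132) = 41*(24 + 132) = 41*156 = 6396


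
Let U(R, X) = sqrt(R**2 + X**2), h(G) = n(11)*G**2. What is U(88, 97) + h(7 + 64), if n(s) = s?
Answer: 55451 + sqrt(17153) ≈ 55582.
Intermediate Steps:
h(G) = 11*G**2
U(88, 97) + h(7 + 64) = sqrt(88**2 + 97**2) + 11*(7 + 64)**2 = sqrt(7744 + 9409) + 11*71**2 = sqrt(17153) + 11*5041 = sqrt(17153) + 55451 = 55451 + sqrt(17153)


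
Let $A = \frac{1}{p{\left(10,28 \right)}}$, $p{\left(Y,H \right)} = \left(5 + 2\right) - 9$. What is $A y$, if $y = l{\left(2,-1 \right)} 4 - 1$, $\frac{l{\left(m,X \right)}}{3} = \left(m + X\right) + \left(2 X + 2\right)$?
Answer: $- \frac{11}{2} \approx -5.5$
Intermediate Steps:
$p{\left(Y,H \right)} = -2$ ($p{\left(Y,H \right)} = 7 - 9 = -2$)
$l{\left(m,X \right)} = 6 + 3 m + 9 X$ ($l{\left(m,X \right)} = 3 \left(\left(m + X\right) + \left(2 X + 2\right)\right) = 3 \left(\left(X + m\right) + \left(2 + 2 X\right)\right) = 3 \left(2 + m + 3 X\right) = 6 + 3 m + 9 X$)
$y = 11$ ($y = \left(6 + 3 \cdot 2 + 9 \left(-1\right)\right) 4 - 1 = \left(6 + 6 - 9\right) 4 - 1 = 3 \cdot 4 - 1 = 12 - 1 = 11$)
$A = - \frac{1}{2}$ ($A = \frac{1}{-2} = - \frac{1}{2} \approx -0.5$)
$A y = \left(- \frac{1}{2}\right) 11 = - \frac{11}{2}$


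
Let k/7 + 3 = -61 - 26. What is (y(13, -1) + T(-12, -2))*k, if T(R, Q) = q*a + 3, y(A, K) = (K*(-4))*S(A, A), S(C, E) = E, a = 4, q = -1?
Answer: -32130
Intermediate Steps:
y(A, K) = -4*A*K (y(A, K) = (K*(-4))*A = (-4*K)*A = -4*A*K)
k = -630 (k = -21 + 7*(-61 - 26) = -21 + 7*(-87) = -21 - 609 = -630)
T(R, Q) = -1 (T(R, Q) = -1*4 + 3 = -4 + 3 = -1)
(y(13, -1) + T(-12, -2))*k = (-4*13*(-1) - 1)*(-630) = (52 - 1)*(-630) = 51*(-630) = -32130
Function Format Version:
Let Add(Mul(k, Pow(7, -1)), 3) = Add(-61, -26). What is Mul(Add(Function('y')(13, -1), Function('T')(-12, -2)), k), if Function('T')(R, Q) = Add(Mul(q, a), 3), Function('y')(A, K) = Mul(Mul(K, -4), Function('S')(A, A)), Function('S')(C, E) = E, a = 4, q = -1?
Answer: -32130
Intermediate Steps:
Function('y')(A, K) = Mul(-4, A, K) (Function('y')(A, K) = Mul(Mul(K, -4), A) = Mul(Mul(-4, K), A) = Mul(-4, A, K))
k = -630 (k = Add(-21, Mul(7, Add(-61, -26))) = Add(-21, Mul(7, -87)) = Add(-21, -609) = -630)
Function('T')(R, Q) = -1 (Function('T')(R, Q) = Add(Mul(-1, 4), 3) = Add(-4, 3) = -1)
Mul(Add(Function('y')(13, -1), Function('T')(-12, -2)), k) = Mul(Add(Mul(-4, 13, -1), -1), -630) = Mul(Add(52, -1), -630) = Mul(51, -630) = -32130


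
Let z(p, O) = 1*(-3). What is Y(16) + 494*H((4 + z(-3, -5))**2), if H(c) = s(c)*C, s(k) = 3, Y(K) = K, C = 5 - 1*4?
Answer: 1498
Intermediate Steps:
C = 1 (C = 5 - 4 = 1)
z(p, O) = -3
H(c) = 3 (H(c) = 3*1 = 3)
Y(16) + 494*H((4 + z(-3, -5))**2) = 16 + 494*3 = 16 + 1482 = 1498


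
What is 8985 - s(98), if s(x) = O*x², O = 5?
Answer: -39035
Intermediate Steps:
s(x) = 5*x²
8985 - s(98) = 8985 - 5*98² = 8985 - 5*9604 = 8985 - 1*48020 = 8985 - 48020 = -39035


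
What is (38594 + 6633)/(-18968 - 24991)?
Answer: -45227/43959 ≈ -1.0288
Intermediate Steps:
(38594 + 6633)/(-18968 - 24991) = 45227/(-43959) = 45227*(-1/43959) = -45227/43959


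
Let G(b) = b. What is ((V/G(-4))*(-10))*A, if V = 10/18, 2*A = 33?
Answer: 275/12 ≈ 22.917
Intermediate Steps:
A = 33/2 (A = (½)*33 = 33/2 ≈ 16.500)
V = 5/9 (V = 10*(1/18) = 5/9 ≈ 0.55556)
((V/G(-4))*(-10))*A = (((5/9)/(-4))*(-10))*(33/2) = (((5/9)*(-¼))*(-10))*(33/2) = -5/36*(-10)*(33/2) = (25/18)*(33/2) = 275/12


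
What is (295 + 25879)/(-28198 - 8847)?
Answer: -26174/37045 ≈ -0.70655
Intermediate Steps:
(295 + 25879)/(-28198 - 8847) = 26174/(-37045) = 26174*(-1/37045) = -26174/37045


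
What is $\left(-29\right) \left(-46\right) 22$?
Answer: $29348$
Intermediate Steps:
$\left(-29\right) \left(-46\right) 22 = 1334 \cdot 22 = 29348$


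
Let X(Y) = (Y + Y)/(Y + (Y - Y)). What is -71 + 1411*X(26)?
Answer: 2751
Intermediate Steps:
X(Y) = 2 (X(Y) = (2*Y)/(Y + 0) = (2*Y)/Y = 2)
-71 + 1411*X(26) = -71 + 1411*2 = -71 + 2822 = 2751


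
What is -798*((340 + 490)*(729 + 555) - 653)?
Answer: -849923466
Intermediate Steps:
-798*((340 + 490)*(729 + 555) - 653) = -798*(830*1284 - 653) = -798*(1065720 - 653) = -798*1065067 = -849923466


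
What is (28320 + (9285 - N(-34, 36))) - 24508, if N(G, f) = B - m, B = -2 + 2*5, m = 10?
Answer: 13099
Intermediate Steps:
B = 8 (B = -2 + 10 = 8)
N(G, f) = -2 (N(G, f) = 8 - 1*10 = 8 - 10 = -2)
(28320 + (9285 - N(-34, 36))) - 24508 = (28320 + (9285 - 1*(-2))) - 24508 = (28320 + (9285 + 2)) - 24508 = (28320 + 9287) - 24508 = 37607 - 24508 = 13099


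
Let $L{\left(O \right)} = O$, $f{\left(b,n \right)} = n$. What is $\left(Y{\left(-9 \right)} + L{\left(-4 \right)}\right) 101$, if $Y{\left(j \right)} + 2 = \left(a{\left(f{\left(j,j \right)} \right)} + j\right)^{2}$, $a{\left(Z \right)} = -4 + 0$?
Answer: $16463$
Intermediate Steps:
$a{\left(Z \right)} = -4$
$Y{\left(j \right)} = -2 + \left(-4 + j\right)^{2}$
$\left(Y{\left(-9 \right)} + L{\left(-4 \right)}\right) 101 = \left(\left(-2 + \left(-4 - 9\right)^{2}\right) - 4\right) 101 = \left(\left(-2 + \left(-13\right)^{2}\right) - 4\right) 101 = \left(\left(-2 + 169\right) - 4\right) 101 = \left(167 - 4\right) 101 = 163 \cdot 101 = 16463$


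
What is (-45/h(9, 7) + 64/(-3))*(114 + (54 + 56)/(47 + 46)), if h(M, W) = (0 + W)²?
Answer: -35038952/13671 ≈ -2563.0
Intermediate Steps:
h(M, W) = W²
(-45/h(9, 7) + 64/(-3))*(114 + (54 + 56)/(47 + 46)) = (-45/(7²) + 64/(-3))*(114 + (54 + 56)/(47 + 46)) = (-45/49 + 64*(-⅓))*(114 + 110/93) = (-45*1/49 - 64/3)*(114 + 110*(1/93)) = (-45/49 - 64/3)*(114 + 110/93) = -3271/147*10712/93 = -35038952/13671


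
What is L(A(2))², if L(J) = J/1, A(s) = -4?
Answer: 16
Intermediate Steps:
L(J) = J (L(J) = J*1 = J)
L(A(2))² = (-4)² = 16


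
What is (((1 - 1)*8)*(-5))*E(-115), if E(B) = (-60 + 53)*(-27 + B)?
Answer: 0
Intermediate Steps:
E(B) = 189 - 7*B (E(B) = -7*(-27 + B) = 189 - 7*B)
(((1 - 1)*8)*(-5))*E(-115) = (((1 - 1)*8)*(-5))*(189 - 7*(-115)) = ((0*8)*(-5))*(189 + 805) = (0*(-5))*994 = 0*994 = 0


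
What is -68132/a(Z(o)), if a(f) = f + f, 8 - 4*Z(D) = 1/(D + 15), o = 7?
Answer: -2997808/175 ≈ -17130.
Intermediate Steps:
Z(D) = 2 - 1/(4*(15 + D)) (Z(D) = 2 - 1/(4*(D + 15)) = 2 - 1/(4*(15 + D)))
a(f) = 2*f
-68132/a(Z(o)) = -68132*2*(15 + 7)/(119 + 8*7) = -68132*44/(119 + 56) = -68132/(2*((¼)*(1/22)*175)) = -68132/(2*(175/88)) = -68132/175/44 = -68132*44/175 = -2997808/175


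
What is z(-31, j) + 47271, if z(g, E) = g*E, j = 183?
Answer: 41598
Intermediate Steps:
z(g, E) = E*g
z(-31, j) + 47271 = 183*(-31) + 47271 = -5673 + 47271 = 41598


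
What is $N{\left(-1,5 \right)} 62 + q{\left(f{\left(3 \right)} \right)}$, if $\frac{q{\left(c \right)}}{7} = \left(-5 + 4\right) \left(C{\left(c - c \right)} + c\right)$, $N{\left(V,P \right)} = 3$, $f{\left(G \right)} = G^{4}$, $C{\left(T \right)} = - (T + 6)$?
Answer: $-339$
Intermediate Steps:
$C{\left(T \right)} = -6 - T$ ($C{\left(T \right)} = - (6 + T) = -6 - T$)
$q{\left(c \right)} = 42 - 7 c$ ($q{\left(c \right)} = 7 \left(-5 + 4\right) \left(\left(-6 - \left(c - c\right)\right) + c\right) = 7 \left(- (\left(-6 - 0\right) + c)\right) = 7 \left(- (\left(-6 + 0\right) + c)\right) = 7 \left(- (-6 + c)\right) = 7 \left(6 - c\right) = 42 - 7 c$)
$N{\left(-1,5 \right)} 62 + q{\left(f{\left(3 \right)} \right)} = 3 \cdot 62 + \left(42 - 7 \cdot 3^{4}\right) = 186 + \left(42 - 567\right) = 186 - 525 = -339$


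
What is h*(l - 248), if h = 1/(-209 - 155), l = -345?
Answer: 593/364 ≈ 1.6291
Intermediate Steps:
h = -1/364 (h = 1/(-364) = -1/364 ≈ -0.0027473)
h*(l - 248) = -(-345 - 248)/364 = -1/364*(-593) = 593/364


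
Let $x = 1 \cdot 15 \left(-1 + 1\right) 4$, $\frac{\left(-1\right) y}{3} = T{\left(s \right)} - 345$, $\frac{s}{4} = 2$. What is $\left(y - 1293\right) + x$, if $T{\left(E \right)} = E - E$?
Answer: $-258$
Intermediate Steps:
$s = 8$ ($s = 4 \cdot 2 = 8$)
$T{\left(E \right)} = 0$
$y = 1035$ ($y = - 3 \left(0 - 345\right) = \left(-3\right) \left(-345\right) = 1035$)
$x = 0$ ($x = 15 \cdot 0 \cdot 4 = 15 \cdot 0 = 0$)
$\left(y - 1293\right) + x = \left(1035 - 1293\right) + 0 = -258 + 0 = -258$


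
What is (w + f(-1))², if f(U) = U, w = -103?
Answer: 10816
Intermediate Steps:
(w + f(-1))² = (-103 - 1)² = (-104)² = 10816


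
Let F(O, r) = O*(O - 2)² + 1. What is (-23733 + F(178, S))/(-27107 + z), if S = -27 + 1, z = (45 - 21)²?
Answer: -5489996/26531 ≈ -206.93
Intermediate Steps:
z = 576 (z = 24² = 576)
S = -26
F(O, r) = 1 + O*(-2 + O)² (F(O, r) = O*(-2 + O)² + 1 = 1 + O*(-2 + O)²)
(-23733 + F(178, S))/(-27107 + z) = (-23733 + (1 + 178*(-2 + 178)²))/(-27107 + 576) = (-23733 + (1 + 178*176²))/(-26531) = (-23733 + (1 + 178*30976))*(-1/26531) = (-23733 + (1 + 5513728))*(-1/26531) = (-23733 + 5513729)*(-1/26531) = 5489996*(-1/26531) = -5489996/26531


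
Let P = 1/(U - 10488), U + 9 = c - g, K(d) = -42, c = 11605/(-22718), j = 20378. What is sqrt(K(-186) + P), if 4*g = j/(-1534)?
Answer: I*sqrt(5617447373043602068084134)/365716342983 ≈ 6.4808*I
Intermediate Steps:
c = -11605/22718 (c = 11605*(-1/22718) = -11605/22718 ≈ -0.51083)
g = -10189/3068 (g = (20378/(-1534))/4 = (20378*(-1/1534))/4 = (1/4)*(-10189/767) = -10189/3068 ≈ -3.3211)
U = -215709927/34849412 (U = -9 + (-11605/22718 - 1*(-10189/3068)) = -9 + (-11605/22718 + 10189/3068) = -9 + 97934781/34849412 = -215709927/34849412 ≈ -6.1898)
P = -34849412/365716342983 (P = 1/(-215709927/34849412 - 10488) = 1/(-365716342983/34849412) = -34849412/365716342983 ≈ -9.5291e-5)
sqrt(K(-186) + P) = sqrt(-42 - 34849412/365716342983) = sqrt(-15360121254698/365716342983) = I*sqrt(5617447373043602068084134)/365716342983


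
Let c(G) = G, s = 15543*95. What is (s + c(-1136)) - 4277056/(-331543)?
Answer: 489179064863/331543 ≈ 1.4755e+6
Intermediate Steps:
s = 1476585
(s + c(-1136)) - 4277056/(-331543) = (1476585 - 1136) - 4277056/(-331543) = 1475449 - 4277056*(-1)/331543 = 1475449 - 1*(-4277056/331543) = 1475449 + 4277056/331543 = 489179064863/331543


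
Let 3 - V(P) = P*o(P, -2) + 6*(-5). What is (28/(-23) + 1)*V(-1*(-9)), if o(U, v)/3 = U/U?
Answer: -30/23 ≈ -1.3043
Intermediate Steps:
o(U, v) = 3 (o(U, v) = 3*(U/U) = 3*1 = 3)
V(P) = 33 - 3*P (V(P) = 3 - (P*3 + 6*(-5)) = 3 - (3*P - 30) = 3 - (-30 + 3*P) = 3 + (30 - 3*P) = 33 - 3*P)
(28/(-23) + 1)*V(-1*(-9)) = (28/(-23) + 1)*(33 - (-3)*(-9)) = (28*(-1/23) + 1)*(33 - 3*9) = (-28/23 + 1)*(33 - 27) = -5/23*6 = -30/23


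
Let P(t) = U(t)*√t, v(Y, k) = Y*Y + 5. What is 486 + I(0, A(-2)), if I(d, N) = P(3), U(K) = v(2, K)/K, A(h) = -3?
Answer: 486 + 3*√3 ≈ 491.20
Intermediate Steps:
v(Y, k) = 5 + Y² (v(Y, k) = Y² + 5 = 5 + Y²)
U(K) = 9/K (U(K) = (5 + 2²)/K = (5 + 4)/K = 9/K)
P(t) = 9/√t (P(t) = (9/t)*√t = 9/√t)
I(d, N) = 3*√3 (I(d, N) = 9/√3 = 9*(√3/3) = 3*√3)
486 + I(0, A(-2)) = 486 + 3*√3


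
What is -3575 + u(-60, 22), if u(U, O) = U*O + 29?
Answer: -4866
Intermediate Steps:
u(U, O) = 29 + O*U (u(U, O) = O*U + 29 = 29 + O*U)
-3575 + u(-60, 22) = -3575 + (29 + 22*(-60)) = -3575 + (29 - 1320) = -3575 - 1291 = -4866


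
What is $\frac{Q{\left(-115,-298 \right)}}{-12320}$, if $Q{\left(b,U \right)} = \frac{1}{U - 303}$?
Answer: $\frac{1}{7404320} \approx 1.3506 \cdot 10^{-7}$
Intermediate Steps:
$Q{\left(b,U \right)} = \frac{1}{-303 + U}$
$\frac{Q{\left(-115,-298 \right)}}{-12320} = \frac{1}{\left(-303 - 298\right) \left(-12320\right)} = \frac{1}{-601} \left(- \frac{1}{12320}\right) = \left(- \frac{1}{601}\right) \left(- \frac{1}{12320}\right) = \frac{1}{7404320}$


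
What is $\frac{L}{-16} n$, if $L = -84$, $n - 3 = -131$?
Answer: $-672$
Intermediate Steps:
$n = -128$ ($n = 3 - 131 = -128$)
$\frac{L}{-16} n = \frac{1}{-16} \left(-84\right) \left(-128\right) = \left(- \frac{1}{16}\right) \left(-84\right) \left(-128\right) = \frac{21}{4} \left(-128\right) = -672$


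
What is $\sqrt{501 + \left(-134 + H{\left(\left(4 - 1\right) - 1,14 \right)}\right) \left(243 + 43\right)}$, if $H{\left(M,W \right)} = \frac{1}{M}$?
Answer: $4 i \sqrt{2355} \approx 194.11 i$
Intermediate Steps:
$\sqrt{501 + \left(-134 + H{\left(\left(4 - 1\right) - 1,14 \right)}\right) \left(243 + 43\right)} = \sqrt{501 + \left(-134 + \frac{1}{\left(4 - 1\right) - 1}\right) \left(243 + 43\right)} = \sqrt{501 + \left(-134 + \frac{1}{3 - 1}\right) 286} = \sqrt{501 + \left(-134 + \frac{1}{2}\right) 286} = \sqrt{501 - 38181} = \sqrt{-37680} = 4 i \sqrt{2355}$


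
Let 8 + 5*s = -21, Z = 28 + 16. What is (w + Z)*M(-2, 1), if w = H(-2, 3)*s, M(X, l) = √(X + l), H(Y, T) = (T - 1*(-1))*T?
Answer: -128*I/5 ≈ -25.6*I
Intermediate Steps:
H(Y, T) = T*(1 + T) (H(Y, T) = (T + 1)*T = (1 + T)*T = T*(1 + T))
Z = 44
s = -29/5 (s = -8/5 + (⅕)*(-21) = -8/5 - 21/5 = -29/5 ≈ -5.8000)
w = -348/5 (w = (3*(1 + 3))*(-29/5) = (3*4)*(-29/5) = 12*(-29/5) = -348/5 ≈ -69.600)
(w + Z)*M(-2, 1) = (-348/5 + 44)*√(-2 + 1) = -128*I/5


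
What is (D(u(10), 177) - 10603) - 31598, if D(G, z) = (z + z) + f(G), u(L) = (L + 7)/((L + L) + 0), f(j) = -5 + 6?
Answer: -41846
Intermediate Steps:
f(j) = 1
u(L) = (7 + L)/(2*L) (u(L) = (7 + L)/(2*L + 0) = (7 + L)/((2*L)) = (7 + L)*(1/(2*L)) = (7 + L)/(2*L))
D(G, z) = 1 + 2*z (D(G, z) = (z + z) + 1 = 2*z + 1 = 1 + 2*z)
(D(u(10), 177) - 10603) - 31598 = ((1 + 2*177) - 10603) - 31598 = ((1 + 354) - 10603) - 31598 = (355 - 10603) - 31598 = -10248 - 31598 = -41846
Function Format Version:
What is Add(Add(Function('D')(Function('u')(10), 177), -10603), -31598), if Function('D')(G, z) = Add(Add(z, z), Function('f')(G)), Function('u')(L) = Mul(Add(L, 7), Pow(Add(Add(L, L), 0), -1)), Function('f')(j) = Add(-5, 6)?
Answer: -41846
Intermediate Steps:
Function('f')(j) = 1
Function('u')(L) = Mul(Rational(1, 2), Pow(L, -1), Add(7, L)) (Function('u')(L) = Mul(Add(7, L), Pow(Add(Mul(2, L), 0), -1)) = Mul(Add(7, L), Pow(Mul(2, L), -1)) = Mul(Add(7, L), Mul(Rational(1, 2), Pow(L, -1))) = Mul(Rational(1, 2), Pow(L, -1), Add(7, L)))
Function('D')(G, z) = Add(1, Mul(2, z)) (Function('D')(G, z) = Add(Add(z, z), 1) = Add(Mul(2, z), 1) = Add(1, Mul(2, z)))
Add(Add(Function('D')(Function('u')(10), 177), -10603), -31598) = Add(Add(Add(1, Mul(2, 177)), -10603), -31598) = Add(Add(Add(1, 354), -10603), -31598) = Add(Add(355, -10603), -31598) = Add(-10248, -31598) = -41846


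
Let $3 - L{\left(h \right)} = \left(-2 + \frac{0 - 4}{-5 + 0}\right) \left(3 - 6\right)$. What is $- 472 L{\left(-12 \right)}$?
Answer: $\frac{1416}{5} \approx 283.2$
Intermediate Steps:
$L{\left(h \right)} = - \frac{3}{5}$ ($L{\left(h \right)} = 3 - \left(-2 + \frac{0 - 4}{-5 + 0}\right) \left(3 - 6\right) = 3 - \left(-2 - \frac{4}{-5}\right) \left(-3\right) = 3 - \left(-2 - - \frac{4}{5}\right) \left(-3\right) = 3 - \left(-2 + \frac{4}{5}\right) \left(-3\right) = 3 - \left(- \frac{6}{5}\right) \left(-3\right) = 3 - \frac{18}{5} = - \frac{3}{5}$)
$- 472 L{\left(-12 \right)} = \left(-472\right) \left(- \frac{3}{5}\right) = \frac{1416}{5}$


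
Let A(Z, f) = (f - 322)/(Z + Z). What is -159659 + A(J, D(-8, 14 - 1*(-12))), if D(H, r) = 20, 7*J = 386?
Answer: -61629431/386 ≈ -1.5966e+5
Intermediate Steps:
J = 386/7 (J = (1/7)*386 = 386/7 ≈ 55.143)
A(Z, f) = (-322 + f)/(2*Z) (A(Z, f) = (-322 + f)/((2*Z)) = (-322 + f)*(1/(2*Z)) = (-322 + f)/(2*Z))
-159659 + A(J, D(-8, 14 - 1*(-12))) = -159659 + (-322 + 20)/(2*(386/7)) = -159659 + (1/2)*(7/386)*(-302) = -159659 - 1057/386 = -61629431/386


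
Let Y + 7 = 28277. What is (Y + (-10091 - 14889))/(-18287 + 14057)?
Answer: -7/9 ≈ -0.77778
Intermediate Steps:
Y = 28270 (Y = -7 + 28277 = 28270)
(Y + (-10091 - 14889))/(-18287 + 14057) = (28270 + (-10091 - 14889))/(-18287 + 14057) = (28270 - 24980)/(-4230) = 3290*(-1/4230) = -7/9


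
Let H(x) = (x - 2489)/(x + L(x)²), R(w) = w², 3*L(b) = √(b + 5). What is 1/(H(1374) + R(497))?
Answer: 2749/679025734 ≈ 4.0484e-6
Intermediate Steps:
L(b) = √(5 + b)/3 (L(b) = √(b + 5)/3 = √(5 + b)/3)
H(x) = (-2489 + x)/(5/9 + 10*x/9) (H(x) = (x - 2489)/(x + (√(5 + x)/3)²) = (-2489 + x)/(x + (5/9 + x/9)) = (-2489 + x)/(5/9 + 10*x/9))
1/(H(1374) + R(497)) = 1/(9*(-2489 + 1374)/(5*(1 + 2*1374)) + 497²) = 1/((9/5)*(-1115)/(1 + 2748) + 247009) = 1/((9/5)*(-1115)/2749 + 247009) = 1/((9/5)*(1/2749)*(-1115) + 247009) = 1/(-2007/2749 + 247009) = 1/(679025734/2749) = 2749/679025734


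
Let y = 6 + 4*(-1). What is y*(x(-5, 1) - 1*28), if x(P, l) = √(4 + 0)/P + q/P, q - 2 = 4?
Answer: -296/5 ≈ -59.200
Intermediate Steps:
q = 6 (q = 2 + 4 = 6)
y = 2 (y = 6 - 4 = 2)
x(P, l) = 8/P (x(P, l) = √(4 + 0)/P + 6/P = √4/P + 6/P = 2/P + 6/P = 8/P)
y*(x(-5, 1) - 1*28) = 2*(8/(-5) - 1*28) = 2*(8*(-⅕) - 28) = 2*(-8/5 - 28) = 2*(-148/5) = -296/5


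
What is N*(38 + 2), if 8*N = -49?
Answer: -245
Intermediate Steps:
N = -49/8 (N = (1/8)*(-49) = -49/8 ≈ -6.1250)
N*(38 + 2) = -49*(38 + 2)/8 = -49/8*40 = -245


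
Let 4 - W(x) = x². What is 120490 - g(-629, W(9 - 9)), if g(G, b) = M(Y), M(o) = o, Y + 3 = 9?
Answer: 120484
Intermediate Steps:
Y = 6 (Y = -3 + 9 = 6)
W(x) = 4 - x²
g(G, b) = 6
120490 - g(-629, W(9 - 9)) = 120490 - 1*6 = 120490 - 6 = 120484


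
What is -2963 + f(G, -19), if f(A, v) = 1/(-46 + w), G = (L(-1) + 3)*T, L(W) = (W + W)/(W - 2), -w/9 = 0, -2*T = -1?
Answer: -136299/46 ≈ -2963.0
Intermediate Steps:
T = ½ (T = -½*(-1) = ½ ≈ 0.50000)
w = 0 (w = -9*0 = 0)
L(W) = 2*W/(-2 + W) (L(W) = (2*W)/(-2 + W) = 2*W/(-2 + W))
G = 11/6 (G = (2*(-1)/(-2 - 1) + 3)*(½) = (2*(-1)/(-3) + 3)*(½) = (2*(-1)*(-⅓) + 3)*(½) = (⅔ + 3)*(½) = (11/3)*(½) = 11/6 ≈ 1.8333)
f(A, v) = -1/46 (f(A, v) = 1/(-46 + 0) = 1/(-46) = -1/46)
-2963 + f(G, -19) = -2963 - 1/46 = -136299/46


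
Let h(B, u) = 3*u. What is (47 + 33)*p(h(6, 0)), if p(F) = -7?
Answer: -560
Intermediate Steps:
(47 + 33)*p(h(6, 0)) = (47 + 33)*(-7) = 80*(-7) = -560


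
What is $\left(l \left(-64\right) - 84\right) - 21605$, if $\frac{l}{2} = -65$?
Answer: $-13369$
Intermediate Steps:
$l = -130$ ($l = 2 \left(-65\right) = -130$)
$\left(l \left(-64\right) - 84\right) - 21605 = \left(\left(-130\right) \left(-64\right) - 84\right) - 21605 = \left(8320 - 84\right) - 21605 = 8236 - 21605 = -13369$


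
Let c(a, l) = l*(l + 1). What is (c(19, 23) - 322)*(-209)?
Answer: -48070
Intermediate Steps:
c(a, l) = l*(1 + l)
(c(19, 23) - 322)*(-209) = (23*(1 + 23) - 322)*(-209) = (23*24 - 322)*(-209) = (552 - 322)*(-209) = 230*(-209) = -48070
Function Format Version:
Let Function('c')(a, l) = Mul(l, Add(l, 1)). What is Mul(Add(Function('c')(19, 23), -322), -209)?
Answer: -48070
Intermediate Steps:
Function('c')(a, l) = Mul(l, Add(1, l))
Mul(Add(Function('c')(19, 23), -322), -209) = Mul(Add(Mul(23, Add(1, 23)), -322), -209) = Mul(Add(Mul(23, 24), -322), -209) = Mul(Add(552, -322), -209) = Mul(230, -209) = -48070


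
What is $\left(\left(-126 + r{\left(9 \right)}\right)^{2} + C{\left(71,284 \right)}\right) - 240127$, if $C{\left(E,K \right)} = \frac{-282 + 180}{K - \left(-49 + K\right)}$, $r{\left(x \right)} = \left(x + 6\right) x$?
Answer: $- \frac{11762356}{49} \approx -2.4005 \cdot 10^{5}$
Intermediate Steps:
$r{\left(x \right)} = x \left(6 + x\right)$ ($r{\left(x \right)} = \left(6 + x\right) x = x \left(6 + x\right)$)
$C{\left(E,K \right)} = - \frac{102}{49}$
$\left(\left(-126 + r{\left(9 \right)}\right)^{2} + C{\left(71,284 \right)}\right) - 240127 = \left(\left(-126 + 9 \left(6 + 9\right)\right)^{2} - \frac{102}{49}\right) - 240127 = \left(\left(-126 + 9 \cdot 15\right)^{2} - \frac{102}{49}\right) - 240127 = \left(\left(-126 + 135\right)^{2} - \frac{102}{49}\right) - 240127 = \left(9^{2} - \frac{102}{49}\right) - 240127 = \left(81 - \frac{102}{49}\right) - 240127 = \frac{3867}{49} - 240127 = - \frac{11762356}{49}$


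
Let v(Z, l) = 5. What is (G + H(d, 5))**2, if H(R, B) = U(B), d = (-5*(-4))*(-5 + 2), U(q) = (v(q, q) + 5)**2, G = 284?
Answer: 147456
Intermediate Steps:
U(q) = 100 (U(q) = (5 + 5)**2 = 10**2 = 100)
d = -60 (d = 20*(-3) = -60)
H(R, B) = 100
(G + H(d, 5))**2 = (284 + 100)**2 = 384**2 = 147456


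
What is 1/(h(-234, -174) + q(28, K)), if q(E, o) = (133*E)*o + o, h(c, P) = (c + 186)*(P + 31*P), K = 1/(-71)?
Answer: 71/18972019 ≈ 3.7424e-6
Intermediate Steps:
K = -1/71 ≈ -0.014085
h(c, P) = 32*P*(186 + c) (h(c, P) = (186 + c)*(32*P) = 32*P*(186 + c))
q(E, o) = o + 133*E*o (q(E, o) = 133*E*o + o = o + 133*E*o)
1/(h(-234, -174) + q(28, K)) = 1/(32*(-174)*(186 - 234) - (1 + 133*28)/71) = 1/(32*(-174)*(-48) - (1 + 3724)/71) = 1/(267264 - 1/71*3725) = 1/(267264 - 3725/71) = 1/(18972019/71) = 71/18972019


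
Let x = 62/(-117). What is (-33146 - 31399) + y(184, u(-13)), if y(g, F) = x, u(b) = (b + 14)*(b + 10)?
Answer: -7551827/117 ≈ -64546.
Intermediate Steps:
u(b) = (10 + b)*(14 + b) (u(b) = (14 + b)*(10 + b) = (10 + b)*(14 + b))
x = -62/117 (x = 62*(-1/117) = -62/117 ≈ -0.52991)
y(g, F) = -62/117
(-33146 - 31399) + y(184, u(-13)) = (-33146 - 31399) - 62/117 = -64545 - 62/117 = -7551827/117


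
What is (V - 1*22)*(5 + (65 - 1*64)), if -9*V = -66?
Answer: -88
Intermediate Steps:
V = 22/3 (V = -1/9*(-66) = 22/3 ≈ 7.3333)
(V - 1*22)*(5 + (65 - 1*64)) = (22/3 - 1*22)*(5 + (65 - 1*64)) = (22/3 - 22)*(5 + (65 - 64)) = -44*(5 + 1)/3 = -44/3*6 = -88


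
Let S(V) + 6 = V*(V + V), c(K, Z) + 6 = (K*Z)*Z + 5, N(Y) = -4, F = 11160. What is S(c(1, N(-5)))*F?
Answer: 4955040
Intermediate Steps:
c(K, Z) = -1 + K*Z² (c(K, Z) = -6 + ((K*Z)*Z + 5) = -6 + (K*Z² + 5) = -6 + (5 + K*Z²) = -1 + K*Z²)
S(V) = -6 + 2*V² (S(V) = -6 + V*(V + V) = -6 + V*(2*V) = -6 + 2*V²)
S(c(1, N(-5)))*F = (-6 + 2*(-1 + 1*(-4)²)²)*11160 = (-6 + 2*(-1 + 1*16)²)*11160 = (-6 + 2*(-1 + 16)²)*11160 = (-6 + 2*15²)*11160 = (-6 + 2*225)*11160 = (-6 + 450)*11160 = 444*11160 = 4955040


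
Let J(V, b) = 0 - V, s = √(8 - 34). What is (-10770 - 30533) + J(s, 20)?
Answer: -41303 - I*√26 ≈ -41303.0 - 5.099*I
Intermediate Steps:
s = I*√26 (s = √(-26) = I*√26 ≈ 5.099*I)
J(V, b) = -V
(-10770 - 30533) + J(s, 20) = (-10770 - 30533) - I*√26 = -41303 - I*√26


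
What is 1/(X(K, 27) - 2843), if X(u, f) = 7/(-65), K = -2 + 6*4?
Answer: -65/184802 ≈ -0.00035173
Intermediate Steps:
K = 22 (K = -2 + 24 = 22)
X(u, f) = -7/65 (X(u, f) = 7*(-1/65) = -7/65)
1/(X(K, 27) - 2843) = 1/(-7/65 - 2843) = 1/(-184802/65) = -65/184802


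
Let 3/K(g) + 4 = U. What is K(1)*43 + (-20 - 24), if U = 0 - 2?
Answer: -131/2 ≈ -65.500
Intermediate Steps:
U = -2
K(g) = -1/2 (K(g) = 3/(-4 - 2) = 3/(-6) = 3*(-1/6) = -1/2)
K(1)*43 + (-20 - 24) = -1/2*43 + (-20 - 24) = -43/2 - 44 = -131/2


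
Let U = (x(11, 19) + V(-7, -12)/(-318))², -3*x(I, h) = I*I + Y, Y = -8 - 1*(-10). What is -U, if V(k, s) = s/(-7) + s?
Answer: -231009601/137641 ≈ -1678.3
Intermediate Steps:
Y = 2 (Y = -8 + 10 = 2)
V(k, s) = 6*s/7 (V(k, s) = -s/7 + s = 6*s/7)
x(I, h) = -⅔ - I²/3 (x(I, h) = -(I*I + 2)/3 = -(I² + 2)/3 = -(2 + I²)/3 = -⅔ - I²/3)
U = 231009601/137641 (U = ((-⅔ - ⅓*11²) + ((6/7)*(-12))/(-318))² = ((-⅔ - ⅓*121) - 72/7*(-1/318))² = ((-⅔ - 121/3) + 12/371)² = (-41 + 12/371)² = (-15199/371)² = 231009601/137641 ≈ 1678.3)
-U = -1*231009601/137641 = -231009601/137641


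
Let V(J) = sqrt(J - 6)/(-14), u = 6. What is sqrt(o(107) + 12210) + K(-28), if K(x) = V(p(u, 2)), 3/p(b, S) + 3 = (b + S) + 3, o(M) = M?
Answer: sqrt(12317) - 3*I*sqrt(10)/56 ≈ 110.98 - 0.16941*I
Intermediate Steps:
p(b, S) = 3/(S + b) (p(b, S) = 3/(-3 + ((b + S) + 3)) = 3/(-3 + ((S + b) + 3)) = 3/(-3 + (3 + S + b)) = 3/(S + b))
V(J) = -sqrt(-6 + J)/14 (V(J) = sqrt(-6 + J)*(-1/14) = -sqrt(-6 + J)/14)
K(x) = -3*I*sqrt(10)/56 (K(x) = -sqrt(-6 + 3/(2 + 6))/14 = -sqrt(-6 + 3/8)/14 = -3*I*sqrt(10)/56)
sqrt(o(107) + 12210) + K(-28) = sqrt(107 + 12210) - 3*I*sqrt(10)/56 = sqrt(12317) - 3*I*sqrt(10)/56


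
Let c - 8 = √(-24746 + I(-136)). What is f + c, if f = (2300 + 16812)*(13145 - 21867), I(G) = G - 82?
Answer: -166694856 + 158*I ≈ -1.6669e+8 + 158.0*I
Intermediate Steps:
I(G) = -82 + G
f = -166694864 (f = 19112*(-8722) = -166694864)
c = 8 + 158*I (c = 8 + √(-24746 + (-82 - 136)) = 8 + √(-24746 - 218) = 8 + √(-24964) = 8 + 158*I ≈ 8.0 + 158.0*I)
f + c = -166694864 + (8 + 158*I) = -166694856 + 158*I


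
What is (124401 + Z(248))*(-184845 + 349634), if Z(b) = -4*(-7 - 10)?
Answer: 20511122041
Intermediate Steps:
Z(b) = 68 (Z(b) = -4*(-17) = 68)
(124401 + Z(248))*(-184845 + 349634) = (124401 + 68)*(-184845 + 349634) = 124469*164789 = 20511122041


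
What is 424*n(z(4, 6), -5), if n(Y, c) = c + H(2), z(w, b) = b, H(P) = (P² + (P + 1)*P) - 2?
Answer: 1272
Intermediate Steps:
H(P) = -2 + P² + P*(1 + P) (H(P) = (P² + (1 + P)*P) - 2 = (P² + P*(1 + P)) - 2 = -2 + P² + P*(1 + P))
n(Y, c) = 8 + c (n(Y, c) = c + (-2 + 2 + 2*2²) = c + (-2 + 2 + 2*4) = c + (-2 + 2 + 8) = c + 8 = 8 + c)
424*n(z(4, 6), -5) = 424*(8 - 5) = 424*3 = 1272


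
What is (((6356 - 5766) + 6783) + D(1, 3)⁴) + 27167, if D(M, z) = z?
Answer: 34621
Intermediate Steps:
(((6356 - 5766) + 6783) + D(1, 3)⁴) + 27167 = (((6356 - 5766) + 6783) + 3⁴) + 27167 = ((590 + 6783) + 81) + 27167 = (7373 + 81) + 27167 = 7454 + 27167 = 34621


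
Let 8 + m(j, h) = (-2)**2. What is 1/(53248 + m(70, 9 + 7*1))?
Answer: 1/53244 ≈ 1.8781e-5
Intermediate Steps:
m(j, h) = -4 (m(j, h) = -8 + (-2)**2 = -8 + 4 = -4)
1/(53248 + m(70, 9 + 7*1)) = 1/(53248 - 4) = 1/53244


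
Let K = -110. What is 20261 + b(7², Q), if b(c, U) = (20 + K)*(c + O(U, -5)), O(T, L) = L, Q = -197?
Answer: 16301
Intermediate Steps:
b(c, U) = 450 - 90*c (b(c, U) = (20 - 110)*(c - 5) = -90*(-5 + c) = 450 - 90*c)
20261 + b(7², Q) = 20261 + (450 - 90*7²) = 20261 + (450 - 90*49) = 20261 + (450 - 4410) = 20261 - 3960 = 16301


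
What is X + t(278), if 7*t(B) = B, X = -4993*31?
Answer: -1083203/7 ≈ -1.5474e+5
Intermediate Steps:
X = -154783
t(B) = B/7
X + t(278) = -154783 + (⅐)*278 = -154783 + 278/7 = -1083203/7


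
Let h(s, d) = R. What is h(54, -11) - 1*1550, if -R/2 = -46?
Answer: -1458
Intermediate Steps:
R = 92 (R = -2*(-46) = 92)
h(s, d) = 92
h(54, -11) - 1*1550 = 92 - 1*1550 = 92 - 1550 = -1458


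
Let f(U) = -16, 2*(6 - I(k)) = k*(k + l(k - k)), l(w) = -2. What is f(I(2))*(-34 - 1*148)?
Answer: 2912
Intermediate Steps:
I(k) = 6 - k*(-2 + k)/2 (I(k) = 6 - k*(k - 2)/2 = 6 - k*(-2 + k)/2)
f(I(2))*(-34 - 1*148) = -16*(-34 - 1*148) = -16*(-34 - 148) = -16*(-182) = 2912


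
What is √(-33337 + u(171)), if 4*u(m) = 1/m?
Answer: I*√433247633/114 ≈ 182.58*I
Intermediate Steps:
u(m) = 1/(4*m)
√(-33337 + u(171)) = √(-33337 + (¼)/171) = √(-33337 + (¼)*(1/171)) = √(-33337 + 1/684) = √(-22802507/684) = I*√433247633/114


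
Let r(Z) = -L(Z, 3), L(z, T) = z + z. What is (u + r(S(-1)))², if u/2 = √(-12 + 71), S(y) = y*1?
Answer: 240 + 8*√59 ≈ 301.45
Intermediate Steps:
L(z, T) = 2*z
S(y) = y
r(Z) = -2*Z
u = 2*√59 (u = 2*√(-12 + 71) = 2*√59 ≈ 15.362)
(u + r(S(-1)))² = (2*√59 - 2*(-1))² = (2*√59 + 2)² = (2 + 2*√59)²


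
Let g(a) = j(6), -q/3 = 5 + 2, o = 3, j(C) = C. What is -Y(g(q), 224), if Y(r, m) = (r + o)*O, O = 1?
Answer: -9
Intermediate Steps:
q = -21 (q = -3*(5 + 2) = -3*7 = -21)
g(a) = 6
Y(r, m) = 3 + r (Y(r, m) = (r + 3)*1 = (3 + r)*1 = 3 + r)
-Y(g(q), 224) = -(3 + 6) = -1*9 = -9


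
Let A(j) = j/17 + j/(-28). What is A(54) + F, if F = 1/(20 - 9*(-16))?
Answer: 24473/19516 ≈ 1.2540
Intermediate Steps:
A(j) = 11*j/476 (A(j) = j*(1/17) + j*(-1/28) = j/17 - j/28 = 11*j/476)
F = 1/164 (F = 1/(20 + 144) = 1/164 ≈ 0.0060976)
A(54) + F = (11/476)*54 + 1/164 = 297/238 + 1/164 = 24473/19516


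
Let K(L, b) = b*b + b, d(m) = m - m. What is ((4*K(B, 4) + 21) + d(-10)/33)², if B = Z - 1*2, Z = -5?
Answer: 10201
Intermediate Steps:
B = -7 (B = -5 - 1*2 = -5 - 2 = -7)
d(m) = 0
K(L, b) = b + b² (K(L, b) = b² + b = b + b²)
((4*K(B, 4) + 21) + d(-10)/33)² = ((4*(4*(1 + 4)) + 21) + 0/33)² = ((4*(4*5) + 21) + 0*(1/33))² = ((4*20 + 21) + 0)² = ((80 + 21) + 0)² = (101 + 0)² = 101² = 10201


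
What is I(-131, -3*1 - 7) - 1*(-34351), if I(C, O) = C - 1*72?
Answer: 34148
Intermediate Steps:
I(C, O) = -72 + C (I(C, O) = C - 72 = -72 + C)
I(-131, -3*1 - 7) - 1*(-34351) = (-72 - 131) - 1*(-34351) = -203 + 34351 = 34148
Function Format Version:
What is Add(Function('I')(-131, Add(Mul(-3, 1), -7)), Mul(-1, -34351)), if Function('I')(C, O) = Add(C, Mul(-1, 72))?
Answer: 34148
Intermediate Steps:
Function('I')(C, O) = Add(-72, C) (Function('I')(C, O) = Add(C, -72) = Add(-72, C))
Add(Function('I')(-131, Add(Mul(-3, 1), -7)), Mul(-1, -34351)) = Add(Add(-72, -131), Mul(-1, -34351)) = Add(-203, 34351) = 34148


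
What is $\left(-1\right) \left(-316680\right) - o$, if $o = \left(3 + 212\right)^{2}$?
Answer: $270455$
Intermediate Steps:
$o = 46225$ ($o = 215^{2} = 46225$)
$\left(-1\right) \left(-316680\right) - o = \left(-1\right) \left(-316680\right) - 46225 = 316680 - 46225 = 270455$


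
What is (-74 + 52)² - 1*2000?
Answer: -1516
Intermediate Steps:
(-74 + 52)² - 1*2000 = (-22)² - 2000 = 484 - 2000 = -1516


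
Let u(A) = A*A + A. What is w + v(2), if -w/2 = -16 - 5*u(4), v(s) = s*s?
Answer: 236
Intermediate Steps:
u(A) = A + A² (u(A) = A² + A = A + A²)
v(s) = s²
w = 232 (w = -2*(-16 - 20*(1 + 4)) = -2*(-16 - 20*5) = -2*(-16 - 5*20) = -2*(-16 - 100) = -2*(-116) = 232)
w + v(2) = 232 + 2² = 232 + 4 = 236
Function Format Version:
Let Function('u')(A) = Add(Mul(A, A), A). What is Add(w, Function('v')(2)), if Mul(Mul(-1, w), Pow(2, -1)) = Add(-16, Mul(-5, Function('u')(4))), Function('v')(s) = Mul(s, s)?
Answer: 236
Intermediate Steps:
Function('u')(A) = Add(A, Pow(A, 2)) (Function('u')(A) = Add(Pow(A, 2), A) = Add(A, Pow(A, 2)))
Function('v')(s) = Pow(s, 2)
w = 232 (w = Mul(-2, Add(-16, Mul(-5, Mul(4, Add(1, 4))))) = Mul(-2, Add(-16, Mul(-5, Mul(4, 5)))) = Mul(-2, Add(-16, Mul(-5, 20))) = Mul(-2, Add(-16, -100)) = Mul(-2, -116) = 232)
Add(w, Function('v')(2)) = Add(232, Pow(2, 2)) = Add(232, 4) = 236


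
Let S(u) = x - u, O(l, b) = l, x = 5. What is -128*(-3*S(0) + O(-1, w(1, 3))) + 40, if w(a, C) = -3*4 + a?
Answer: 2088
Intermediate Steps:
w(a, C) = -12 + a
S(u) = 5 - u
-128*(-3*S(0) + O(-1, w(1, 3))) + 40 = -128*(-3*(5 - 1*0) - 1) + 40 = -128*(-3*(5 + 0) - 1) + 40 = -128*(-3*5 - 1) + 40 = -128*(-15 - 1) + 40 = -128*(-16) + 40 = 2048 + 40 = 2088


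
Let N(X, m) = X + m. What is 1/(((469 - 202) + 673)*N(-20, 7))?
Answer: -1/12220 ≈ -8.1833e-5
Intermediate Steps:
1/(((469 - 202) + 673)*N(-20, 7)) = 1/(((469 - 202) + 673)*(-20 + 7)) = 1/((267 + 673)*(-13)) = -1/13/940 = (1/940)*(-1/13) = -1/12220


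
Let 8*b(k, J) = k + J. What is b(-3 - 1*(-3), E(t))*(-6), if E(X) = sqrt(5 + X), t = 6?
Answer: -3*sqrt(11)/4 ≈ -2.4875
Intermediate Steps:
b(k, J) = J/8 + k/8 (b(k, J) = (k + J)/8 = (J + k)/8 = J/8 + k/8)
b(-3 - 1*(-3), E(t))*(-6) = (sqrt(5 + 6)/8 + (-3 - 1*(-3))/8)*(-6) = (sqrt(11)/8 + (-3 + 3)/8)*(-6) = (sqrt(11)/8 + (1/8)*0)*(-6) = (sqrt(11)/8 + 0)*(-6) = (sqrt(11)/8)*(-6) = -3*sqrt(11)/4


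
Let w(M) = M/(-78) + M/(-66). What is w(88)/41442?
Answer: -16/269373 ≈ -5.9397e-5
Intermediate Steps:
w(M) = -4*M/143 (w(M) = M*(-1/78) + M*(-1/66) = -M/78 - M/66 = -4*M/143)
w(88)/41442 = -4/143*88/41442 = -32/13*1/41442 = -16/269373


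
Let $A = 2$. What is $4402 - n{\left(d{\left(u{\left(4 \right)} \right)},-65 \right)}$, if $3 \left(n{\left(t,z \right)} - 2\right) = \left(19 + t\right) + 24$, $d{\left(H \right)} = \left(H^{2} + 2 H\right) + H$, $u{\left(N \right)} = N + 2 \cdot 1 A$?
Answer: $\frac{13069}{3} \approx 4356.3$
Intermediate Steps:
$u{\left(N \right)} = 4 + N$ ($u{\left(N \right)} = N + 2 \cdot 1 \cdot 2 = N + 2 \cdot 2 = N + 4 = 4 + N$)
$d{\left(H \right)} = H^{2} + 3 H$
$n{\left(t,z \right)} = \frac{49}{3} + \frac{t}{3}$ ($n{\left(t,z \right)} = 2 + \frac{\left(19 + t\right) + 24}{3} = 2 + \frac{43 + t}{3} = 2 + \left(\frac{43}{3} + \frac{t}{3}\right) = \frac{49}{3} + \frac{t}{3}$)
$4402 - n{\left(d{\left(u{\left(4 \right)} \right)},-65 \right)} = 4402 - \left(\frac{49}{3} + \frac{\left(4 + 4\right) \left(3 + \left(4 + 4\right)\right)}{3}\right) = 4402 - \left(\frac{49}{3} + \frac{8 \left(3 + 8\right)}{3}\right) = 4402 - \left(\frac{49}{3} + \frac{8 \cdot 11}{3}\right) = 4402 - \left(\frac{49}{3} + \frac{1}{3} \cdot 88\right) = 4402 - \left(\frac{49}{3} + \frac{88}{3}\right) = 4402 - \frac{137}{3} = \frac{13069}{3}$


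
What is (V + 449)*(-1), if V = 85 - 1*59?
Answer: -475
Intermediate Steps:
V = 26 (V = 85 - 59 = 26)
(V + 449)*(-1) = (26 + 449)*(-1) = 475*(-1) = -475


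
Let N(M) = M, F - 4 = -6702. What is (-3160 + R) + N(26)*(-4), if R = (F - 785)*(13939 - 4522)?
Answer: -70470675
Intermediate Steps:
F = -6698 (F = 4 - 6702 = -6698)
R = -70467411 (R = (-6698 - 785)*(13939 - 4522) = -7483*9417 = -70467411)
(-3160 + R) + N(26)*(-4) = (-3160 - 70467411) + 26*(-4) = -70470571 - 104 = -70470675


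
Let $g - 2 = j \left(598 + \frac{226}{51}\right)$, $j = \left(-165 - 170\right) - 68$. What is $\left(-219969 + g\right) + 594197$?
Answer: $\frac{6703958}{51} \approx 1.3145 \cdot 10^{5}$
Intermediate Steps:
$j = -403$ ($j = -335 - 68 = -403$)
$g = - \frac{12381670}{51}$ ($g = 2 - 403 \left(598 + \frac{226}{51}\right) = 2 - \frac{12381772}{51} = - \frac{12381670}{51} \approx -2.4278 \cdot 10^{5}$)
$\left(-219969 + g\right) + 594197 = \left(-219969 - \frac{12381670}{51}\right) + 594197 = - \frac{23600089}{51} + 594197 = \frac{6703958}{51}$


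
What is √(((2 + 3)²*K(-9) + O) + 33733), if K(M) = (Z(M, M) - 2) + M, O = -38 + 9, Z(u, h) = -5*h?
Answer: √34554 ≈ 185.89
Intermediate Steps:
O = -29
K(M) = -2 - 4*M (K(M) = (-5*M - 2) + M = (-2 - 5*M) + M = -2 - 4*M)
√(((2 + 3)²*K(-9) + O) + 33733) = √(((2 + 3)²*(-2 - 4*(-9)) - 29) + 33733) = √((5²*(-2 + 36) - 29) + 33733) = √((25*34 - 29) + 33733) = √((850 - 29) + 33733) = √(821 + 33733) = √34554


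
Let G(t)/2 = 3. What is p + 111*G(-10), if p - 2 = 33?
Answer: 701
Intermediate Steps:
p = 35 (p = 2 + 33 = 35)
G(t) = 6 (G(t) = 2*3 = 6)
p + 111*G(-10) = 35 + 111*6 = 35 + 666 = 701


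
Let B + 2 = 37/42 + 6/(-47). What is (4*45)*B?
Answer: -73830/329 ≈ -224.41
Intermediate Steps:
B = -2461/1974 (B = -2 + (37/42 + 6/(-47)) = -2 + (37*(1/42) + 6*(-1/47)) = -2 + (37/42 - 6/47) = -2 + 1487/1974 = -2461/1974 ≈ -1.2467)
(4*45)*B = (4*45)*(-2461/1974) = 180*(-2461/1974) = -73830/329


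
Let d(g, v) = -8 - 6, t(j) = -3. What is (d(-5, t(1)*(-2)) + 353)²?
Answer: 114921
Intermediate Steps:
d(g, v) = -14
(d(-5, t(1)*(-2)) + 353)² = (-14 + 353)² = 339² = 114921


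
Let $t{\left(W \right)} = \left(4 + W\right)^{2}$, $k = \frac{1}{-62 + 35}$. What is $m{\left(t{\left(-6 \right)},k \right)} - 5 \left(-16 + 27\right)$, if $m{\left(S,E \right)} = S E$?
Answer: $- \frac{1489}{27} \approx -55.148$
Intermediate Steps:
$k = - \frac{1}{27}$ ($k = \frac{1}{-27} = - \frac{1}{27} \approx -0.037037$)
$m{\left(S,E \right)} = E S$
$m{\left(t{\left(-6 \right)},k \right)} - 5 \left(-16 + 27\right) = - \frac{\left(4 - 6\right)^{2}}{27} - 5 \left(-16 + 27\right) = - \frac{\left(-2\right)^{2}}{27} - 55 = \left(- \frac{1}{27}\right) 4 - 55 = - \frac{4}{27} - 55 = - \frac{1489}{27}$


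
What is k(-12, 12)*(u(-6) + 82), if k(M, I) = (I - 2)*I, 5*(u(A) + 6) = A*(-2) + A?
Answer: 9264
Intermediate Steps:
u(A) = -6 - A/5 (u(A) = -6 + (A*(-2) + A)/5 = -6 + (-2*A + A)/5 = -6 + (-A)/5 = -6 - A/5)
k(M, I) = I*(-2 + I) (k(M, I) = (-2 + I)*I = I*(-2 + I))
k(-12, 12)*(u(-6) + 82) = (12*(-2 + 12))*((-6 - ⅕*(-6)) + 82) = (12*10)*((-6 + 6/5) + 82) = 120*(-24/5 + 82) = 120*(386/5) = 9264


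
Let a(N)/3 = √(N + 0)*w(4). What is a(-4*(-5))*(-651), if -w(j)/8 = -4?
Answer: -124992*√5 ≈ -2.7949e+5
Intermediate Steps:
w(j) = 32 (w(j) = -8*(-4) = 32)
a(N) = 96*√N (a(N) = 3*(√(N + 0)*32) = 3*(√N*32) = 3*(32*√N) = 96*√N)
a(-4*(-5))*(-651) = (96*√(-4*(-5)))*(-651) = (96*√20)*(-651) = (96*(2*√5))*(-651) = (192*√5)*(-651) = -124992*√5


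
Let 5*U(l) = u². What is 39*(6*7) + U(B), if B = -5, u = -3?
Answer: 8199/5 ≈ 1639.8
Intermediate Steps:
U(l) = 9/5 (U(l) = (⅕)*(-3)² = (⅕)*9 = 9/5)
39*(6*7) + U(B) = 39*(6*7) + 9/5 = 39*42 + 9/5 = 1638 + 9/5 = 8199/5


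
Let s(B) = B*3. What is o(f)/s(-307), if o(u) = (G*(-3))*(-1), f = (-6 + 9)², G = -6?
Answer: 6/307 ≈ 0.019544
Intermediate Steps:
f = 9 (f = 3² = 9)
s(B) = 3*B
o(u) = -18 (o(u) = -6*(-3)*(-1) = 18*(-1) = -18)
o(f)/s(-307) = -18/(3*(-307)) = -18/(-921) = -18*(-1/921) = 6/307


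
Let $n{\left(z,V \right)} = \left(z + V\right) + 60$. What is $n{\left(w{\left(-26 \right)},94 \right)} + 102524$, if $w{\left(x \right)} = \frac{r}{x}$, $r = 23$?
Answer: $\frac{2669605}{26} \approx 1.0268 \cdot 10^{5}$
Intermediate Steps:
$w{\left(x \right)} = \frac{23}{x}$
$n{\left(z,V \right)} = 60 + V + z$ ($n{\left(z,V \right)} = \left(V + z\right) + 60 = 60 + V + z$)
$n{\left(w{\left(-26 \right)},94 \right)} + 102524 = \left(60 + 94 + \frac{23}{-26}\right) + 102524 = \left(60 + 94 + 23 \left(- \frac{1}{26}\right)\right) + 102524 = \left(60 + 94 - \frac{23}{26}\right) + 102524 = \frac{3981}{26} + 102524 = \frac{2669605}{26}$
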